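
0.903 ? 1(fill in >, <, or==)<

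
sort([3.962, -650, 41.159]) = [-650, 3.962, 41.159]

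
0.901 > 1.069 False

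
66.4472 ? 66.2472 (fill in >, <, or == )>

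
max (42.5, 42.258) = 42.5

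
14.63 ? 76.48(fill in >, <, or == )<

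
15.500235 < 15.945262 True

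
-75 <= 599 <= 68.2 False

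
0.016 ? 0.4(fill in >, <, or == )<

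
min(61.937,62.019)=61.937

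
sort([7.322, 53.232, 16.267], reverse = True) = [53.232, 16.267, 7.322]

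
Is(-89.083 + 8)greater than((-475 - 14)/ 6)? Yes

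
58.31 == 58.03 False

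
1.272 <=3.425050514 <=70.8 True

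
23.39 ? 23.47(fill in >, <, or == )<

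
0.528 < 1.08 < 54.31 True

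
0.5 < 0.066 False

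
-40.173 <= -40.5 False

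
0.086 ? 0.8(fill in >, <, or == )<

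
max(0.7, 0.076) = 0.7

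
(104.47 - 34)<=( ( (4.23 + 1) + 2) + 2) False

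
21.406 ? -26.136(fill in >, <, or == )>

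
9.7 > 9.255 True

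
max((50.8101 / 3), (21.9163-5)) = 16.9367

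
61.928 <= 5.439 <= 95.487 False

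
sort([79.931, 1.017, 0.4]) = [0.4, 1.017, 79.931]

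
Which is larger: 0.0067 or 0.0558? 0.0558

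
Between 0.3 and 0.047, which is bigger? 0.3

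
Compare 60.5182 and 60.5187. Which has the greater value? 60.5187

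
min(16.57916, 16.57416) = 16.57416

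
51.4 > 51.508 False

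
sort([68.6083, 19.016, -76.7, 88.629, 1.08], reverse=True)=[88.629, 68.6083, 19.016, 1.08, -76.7]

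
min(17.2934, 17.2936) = 17.2934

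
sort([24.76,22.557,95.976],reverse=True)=[95.976,24.76,22.557]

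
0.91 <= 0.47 False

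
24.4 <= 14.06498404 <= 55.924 False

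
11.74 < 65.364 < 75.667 True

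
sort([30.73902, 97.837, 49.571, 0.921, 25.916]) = [0.921, 25.916, 30.73902, 49.571, 97.837]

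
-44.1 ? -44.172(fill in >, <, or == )>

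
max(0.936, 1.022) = 1.022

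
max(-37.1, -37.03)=-37.03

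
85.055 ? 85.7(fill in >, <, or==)<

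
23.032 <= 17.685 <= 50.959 False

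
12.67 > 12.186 True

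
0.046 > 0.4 False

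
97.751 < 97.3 False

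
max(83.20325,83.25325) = 83.25325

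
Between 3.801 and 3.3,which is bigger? 3.801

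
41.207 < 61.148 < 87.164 True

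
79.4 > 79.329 True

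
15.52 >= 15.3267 True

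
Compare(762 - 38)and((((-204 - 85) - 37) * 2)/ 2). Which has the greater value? (762 - 38)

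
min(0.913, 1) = 0.913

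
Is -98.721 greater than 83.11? No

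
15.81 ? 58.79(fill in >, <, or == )<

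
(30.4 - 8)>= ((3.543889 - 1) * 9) False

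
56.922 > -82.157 True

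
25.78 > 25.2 True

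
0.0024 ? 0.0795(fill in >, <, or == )<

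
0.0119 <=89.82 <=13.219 False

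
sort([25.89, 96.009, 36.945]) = [25.89, 36.945, 96.009]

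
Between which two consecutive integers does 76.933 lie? 76 and 77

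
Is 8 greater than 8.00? No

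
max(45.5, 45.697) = 45.697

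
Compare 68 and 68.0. They are equal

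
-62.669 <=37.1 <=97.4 True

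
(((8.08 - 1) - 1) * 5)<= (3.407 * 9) True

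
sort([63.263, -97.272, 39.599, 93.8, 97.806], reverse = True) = [97.806, 93.8, 63.263, 39.599, -97.272]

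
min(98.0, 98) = 98.0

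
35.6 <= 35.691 True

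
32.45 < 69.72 True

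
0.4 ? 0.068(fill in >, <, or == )>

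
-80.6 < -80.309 True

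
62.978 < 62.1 False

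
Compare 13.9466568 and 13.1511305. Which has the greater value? 13.9466568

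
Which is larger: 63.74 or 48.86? 63.74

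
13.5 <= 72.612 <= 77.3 True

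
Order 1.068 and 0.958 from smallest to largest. 0.958, 1.068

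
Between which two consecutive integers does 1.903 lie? 1 and 2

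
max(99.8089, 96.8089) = 99.8089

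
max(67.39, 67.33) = 67.39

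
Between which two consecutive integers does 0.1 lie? 0 and 1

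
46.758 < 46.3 False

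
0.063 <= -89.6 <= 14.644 False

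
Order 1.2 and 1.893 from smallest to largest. 1.2,1.893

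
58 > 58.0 False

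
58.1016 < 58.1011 False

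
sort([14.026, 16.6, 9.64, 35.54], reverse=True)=[35.54, 16.6, 14.026, 9.64]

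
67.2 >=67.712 False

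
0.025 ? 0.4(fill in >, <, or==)<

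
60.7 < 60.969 True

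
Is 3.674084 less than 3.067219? No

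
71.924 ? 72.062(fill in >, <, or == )<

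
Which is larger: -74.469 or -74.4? -74.4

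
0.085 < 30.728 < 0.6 False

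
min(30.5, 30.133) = 30.133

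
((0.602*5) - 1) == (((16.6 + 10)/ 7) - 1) False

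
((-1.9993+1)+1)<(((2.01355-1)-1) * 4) True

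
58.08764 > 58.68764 False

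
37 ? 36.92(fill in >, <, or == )>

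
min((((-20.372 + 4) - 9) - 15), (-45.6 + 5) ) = -40.6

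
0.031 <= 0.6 True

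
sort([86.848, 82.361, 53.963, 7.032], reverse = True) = [86.848, 82.361, 53.963, 7.032]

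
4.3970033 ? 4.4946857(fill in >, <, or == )<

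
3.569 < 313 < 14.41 False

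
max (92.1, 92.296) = 92.296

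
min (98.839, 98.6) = 98.6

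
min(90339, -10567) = -10567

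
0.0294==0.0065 False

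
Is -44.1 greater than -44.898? Yes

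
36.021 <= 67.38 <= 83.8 True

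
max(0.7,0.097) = 0.7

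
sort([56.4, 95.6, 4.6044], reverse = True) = [95.6, 56.4, 4.6044]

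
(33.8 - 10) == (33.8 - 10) True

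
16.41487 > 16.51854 False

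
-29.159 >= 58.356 False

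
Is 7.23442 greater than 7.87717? No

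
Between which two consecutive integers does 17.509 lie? 17 and 18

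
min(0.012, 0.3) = 0.012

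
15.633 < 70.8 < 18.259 False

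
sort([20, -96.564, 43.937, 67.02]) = [-96.564, 20, 43.937, 67.02]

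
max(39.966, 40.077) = 40.077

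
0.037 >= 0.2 False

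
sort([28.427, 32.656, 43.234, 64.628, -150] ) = [-150, 28.427, 32.656, 43.234, 64.628]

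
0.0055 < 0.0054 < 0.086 False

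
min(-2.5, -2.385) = -2.5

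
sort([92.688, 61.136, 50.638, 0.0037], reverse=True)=[92.688, 61.136, 50.638, 0.0037]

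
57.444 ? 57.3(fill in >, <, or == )>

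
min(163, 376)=163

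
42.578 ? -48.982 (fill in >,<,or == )>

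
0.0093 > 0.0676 False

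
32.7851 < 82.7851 True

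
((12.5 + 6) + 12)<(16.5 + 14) False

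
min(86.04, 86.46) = 86.04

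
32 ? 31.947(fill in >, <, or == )>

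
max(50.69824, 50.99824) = 50.99824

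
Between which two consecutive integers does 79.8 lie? 79 and 80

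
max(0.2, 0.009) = 0.2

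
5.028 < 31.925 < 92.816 True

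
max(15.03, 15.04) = 15.04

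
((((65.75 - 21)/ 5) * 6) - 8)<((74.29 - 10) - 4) True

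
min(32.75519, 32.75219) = 32.75219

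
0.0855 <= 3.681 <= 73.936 True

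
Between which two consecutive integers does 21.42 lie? 21 and 22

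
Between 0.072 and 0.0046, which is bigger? 0.072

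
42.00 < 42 False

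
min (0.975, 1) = 0.975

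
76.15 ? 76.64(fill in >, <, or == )<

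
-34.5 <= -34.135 True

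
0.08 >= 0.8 False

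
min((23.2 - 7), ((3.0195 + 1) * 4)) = 16.078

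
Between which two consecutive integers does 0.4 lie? 0 and 1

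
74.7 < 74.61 False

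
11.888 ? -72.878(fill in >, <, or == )>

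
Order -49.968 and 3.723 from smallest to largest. -49.968, 3.723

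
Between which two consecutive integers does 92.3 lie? 92 and 93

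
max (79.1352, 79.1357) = 79.1357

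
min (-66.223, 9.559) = -66.223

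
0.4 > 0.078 True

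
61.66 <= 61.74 True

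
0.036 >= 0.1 False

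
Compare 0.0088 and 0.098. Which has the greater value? 0.098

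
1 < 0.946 False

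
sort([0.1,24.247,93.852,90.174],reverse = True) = [93.852,90.174,24.247,0.1]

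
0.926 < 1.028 True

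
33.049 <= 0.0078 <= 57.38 False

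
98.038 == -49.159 False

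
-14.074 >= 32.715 False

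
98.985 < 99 True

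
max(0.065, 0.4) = 0.4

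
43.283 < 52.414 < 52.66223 True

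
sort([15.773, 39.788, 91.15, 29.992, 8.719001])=[8.719001, 15.773, 29.992, 39.788, 91.15]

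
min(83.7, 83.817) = 83.7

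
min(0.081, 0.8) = 0.081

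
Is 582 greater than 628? No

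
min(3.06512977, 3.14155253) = 3.06512977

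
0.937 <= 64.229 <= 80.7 True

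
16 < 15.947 False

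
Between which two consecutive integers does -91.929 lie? -92 and -91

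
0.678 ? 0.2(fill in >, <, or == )>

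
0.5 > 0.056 True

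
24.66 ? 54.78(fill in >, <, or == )<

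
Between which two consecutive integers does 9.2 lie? 9 and 10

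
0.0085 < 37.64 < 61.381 True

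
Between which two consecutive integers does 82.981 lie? 82 and 83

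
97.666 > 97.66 True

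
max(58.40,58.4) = 58.4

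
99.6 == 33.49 False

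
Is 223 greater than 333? No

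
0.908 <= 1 True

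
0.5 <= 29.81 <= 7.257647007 False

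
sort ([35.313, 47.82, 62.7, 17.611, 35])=[17.611, 35, 35.313, 47.82, 62.7]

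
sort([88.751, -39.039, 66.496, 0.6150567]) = [-39.039, 0.6150567, 66.496, 88.751]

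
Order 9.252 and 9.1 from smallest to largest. 9.1, 9.252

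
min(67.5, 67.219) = 67.219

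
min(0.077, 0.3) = 0.077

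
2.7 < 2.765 True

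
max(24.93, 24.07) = 24.93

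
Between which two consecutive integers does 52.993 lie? 52 and 53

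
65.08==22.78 False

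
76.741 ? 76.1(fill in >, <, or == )>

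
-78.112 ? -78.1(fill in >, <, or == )<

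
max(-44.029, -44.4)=-44.029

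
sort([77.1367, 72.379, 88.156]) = [72.379, 77.1367, 88.156]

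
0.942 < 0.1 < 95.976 False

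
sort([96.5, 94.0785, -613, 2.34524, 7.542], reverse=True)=[96.5, 94.0785, 7.542, 2.34524, -613]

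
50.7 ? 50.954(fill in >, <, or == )<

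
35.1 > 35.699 False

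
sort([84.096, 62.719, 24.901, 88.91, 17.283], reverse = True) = [88.91, 84.096, 62.719, 24.901, 17.283]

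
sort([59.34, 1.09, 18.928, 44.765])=[1.09, 18.928, 44.765, 59.34]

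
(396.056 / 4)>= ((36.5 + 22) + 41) False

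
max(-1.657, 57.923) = 57.923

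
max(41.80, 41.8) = 41.8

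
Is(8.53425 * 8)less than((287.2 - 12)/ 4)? Yes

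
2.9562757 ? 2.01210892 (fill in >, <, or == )>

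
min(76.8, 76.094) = 76.094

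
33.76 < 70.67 True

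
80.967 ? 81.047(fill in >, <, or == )<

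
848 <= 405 False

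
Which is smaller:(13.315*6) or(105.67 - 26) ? (105.67 - 26)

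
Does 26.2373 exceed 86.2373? No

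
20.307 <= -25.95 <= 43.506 False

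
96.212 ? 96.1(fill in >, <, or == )>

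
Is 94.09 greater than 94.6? No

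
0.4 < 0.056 False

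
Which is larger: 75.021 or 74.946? 75.021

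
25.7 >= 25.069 True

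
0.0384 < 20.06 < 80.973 True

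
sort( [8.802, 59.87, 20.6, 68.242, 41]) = [8.802, 20.6, 41, 59.87, 68.242]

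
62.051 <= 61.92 False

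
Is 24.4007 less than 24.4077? Yes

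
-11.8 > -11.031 False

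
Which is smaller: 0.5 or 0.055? 0.055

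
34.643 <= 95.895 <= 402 True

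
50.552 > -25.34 True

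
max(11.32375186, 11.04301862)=11.32375186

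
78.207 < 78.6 True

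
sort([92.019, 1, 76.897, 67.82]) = [1, 67.82, 76.897, 92.019]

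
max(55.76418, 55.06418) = 55.76418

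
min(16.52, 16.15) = 16.15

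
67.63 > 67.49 True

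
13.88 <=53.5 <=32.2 False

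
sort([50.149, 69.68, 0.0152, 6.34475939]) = [0.0152, 6.34475939, 50.149, 69.68]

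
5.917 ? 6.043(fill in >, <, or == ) <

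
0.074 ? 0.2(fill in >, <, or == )<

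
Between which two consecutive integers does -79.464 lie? -80 and -79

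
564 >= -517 True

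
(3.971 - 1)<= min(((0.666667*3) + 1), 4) True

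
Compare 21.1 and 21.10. They are equal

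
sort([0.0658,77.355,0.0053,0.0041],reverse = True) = [77.355,0.0658,0.0053,0.0041]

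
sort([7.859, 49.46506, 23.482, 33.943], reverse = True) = [49.46506, 33.943, 23.482, 7.859]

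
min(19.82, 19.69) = 19.69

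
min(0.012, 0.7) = 0.012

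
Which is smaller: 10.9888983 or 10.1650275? 10.1650275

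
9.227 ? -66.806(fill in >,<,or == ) >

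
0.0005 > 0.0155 False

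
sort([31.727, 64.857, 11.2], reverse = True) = [64.857, 31.727, 11.2]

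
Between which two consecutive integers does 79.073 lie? 79 and 80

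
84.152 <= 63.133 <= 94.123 False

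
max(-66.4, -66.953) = -66.4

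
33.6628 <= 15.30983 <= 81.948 False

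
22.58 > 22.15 True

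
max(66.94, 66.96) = 66.96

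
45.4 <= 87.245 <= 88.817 True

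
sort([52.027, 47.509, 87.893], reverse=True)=[87.893, 52.027, 47.509]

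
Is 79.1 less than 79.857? Yes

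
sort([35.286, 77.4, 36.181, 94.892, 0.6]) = [0.6, 35.286, 36.181, 77.4, 94.892]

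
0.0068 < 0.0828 True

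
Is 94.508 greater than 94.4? Yes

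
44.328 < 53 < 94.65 True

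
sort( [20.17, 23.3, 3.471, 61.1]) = [3.471, 20.17, 23.3, 61.1]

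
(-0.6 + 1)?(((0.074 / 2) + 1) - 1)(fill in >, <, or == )>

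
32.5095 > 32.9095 False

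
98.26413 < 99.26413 True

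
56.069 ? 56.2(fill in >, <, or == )<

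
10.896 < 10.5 False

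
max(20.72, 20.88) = 20.88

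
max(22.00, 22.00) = 22.00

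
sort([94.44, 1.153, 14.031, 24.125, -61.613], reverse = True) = [94.44, 24.125, 14.031, 1.153, -61.613]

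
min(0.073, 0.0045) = 0.0045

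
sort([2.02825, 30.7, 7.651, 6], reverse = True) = [30.7, 7.651, 6, 2.02825]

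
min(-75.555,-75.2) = -75.555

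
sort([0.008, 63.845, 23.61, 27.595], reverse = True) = [63.845, 27.595, 23.61, 0.008]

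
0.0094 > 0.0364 False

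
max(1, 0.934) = 1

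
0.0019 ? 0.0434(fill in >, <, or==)<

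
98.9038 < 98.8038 False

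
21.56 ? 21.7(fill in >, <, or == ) <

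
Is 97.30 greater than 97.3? No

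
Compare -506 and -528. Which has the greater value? -506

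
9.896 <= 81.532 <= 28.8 False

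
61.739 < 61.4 False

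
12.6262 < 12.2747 False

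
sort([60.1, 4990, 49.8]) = [49.8, 60.1, 4990]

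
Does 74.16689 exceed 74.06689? Yes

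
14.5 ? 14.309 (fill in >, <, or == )>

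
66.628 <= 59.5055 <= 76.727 False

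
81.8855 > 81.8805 True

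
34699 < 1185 False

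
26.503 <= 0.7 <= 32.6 False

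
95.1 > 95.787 False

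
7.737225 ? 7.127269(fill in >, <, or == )>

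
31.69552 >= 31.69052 True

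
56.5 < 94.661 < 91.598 False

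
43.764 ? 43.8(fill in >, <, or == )<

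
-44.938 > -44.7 False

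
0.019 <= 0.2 True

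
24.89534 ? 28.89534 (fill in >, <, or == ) <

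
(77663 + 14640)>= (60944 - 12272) True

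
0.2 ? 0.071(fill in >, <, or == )>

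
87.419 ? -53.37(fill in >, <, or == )>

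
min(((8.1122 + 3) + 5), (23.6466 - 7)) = 16.1122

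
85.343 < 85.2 False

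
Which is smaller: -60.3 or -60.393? -60.393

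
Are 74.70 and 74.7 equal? Yes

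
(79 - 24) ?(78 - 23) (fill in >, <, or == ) ==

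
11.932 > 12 False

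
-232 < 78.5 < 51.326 False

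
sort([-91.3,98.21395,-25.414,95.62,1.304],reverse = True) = [98.21395,95.62,1.304,-25.414,-91.3]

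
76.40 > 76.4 False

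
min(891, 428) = 428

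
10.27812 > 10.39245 False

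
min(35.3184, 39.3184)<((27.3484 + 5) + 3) True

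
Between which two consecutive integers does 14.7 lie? 14 and 15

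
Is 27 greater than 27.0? No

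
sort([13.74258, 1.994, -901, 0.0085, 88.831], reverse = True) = [88.831, 13.74258, 1.994, 0.0085, -901]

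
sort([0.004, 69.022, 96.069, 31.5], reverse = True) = [96.069, 69.022, 31.5, 0.004]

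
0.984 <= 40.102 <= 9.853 False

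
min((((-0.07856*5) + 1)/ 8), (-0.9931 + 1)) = 0.0069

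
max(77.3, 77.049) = 77.3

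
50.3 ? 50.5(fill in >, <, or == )<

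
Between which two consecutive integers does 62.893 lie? 62 and 63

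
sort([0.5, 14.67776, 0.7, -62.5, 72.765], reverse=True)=[72.765, 14.67776, 0.7, 0.5, -62.5]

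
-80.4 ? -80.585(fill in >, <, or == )>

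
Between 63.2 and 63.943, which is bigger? 63.943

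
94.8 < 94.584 False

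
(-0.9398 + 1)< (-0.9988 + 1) False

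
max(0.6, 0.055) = 0.6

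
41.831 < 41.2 False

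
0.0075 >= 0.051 False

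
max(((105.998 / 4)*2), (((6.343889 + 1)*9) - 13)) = 53.095001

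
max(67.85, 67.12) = 67.85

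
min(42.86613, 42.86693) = 42.86613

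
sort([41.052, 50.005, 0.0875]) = [0.0875, 41.052, 50.005]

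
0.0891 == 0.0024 False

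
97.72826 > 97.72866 False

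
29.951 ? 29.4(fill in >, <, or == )>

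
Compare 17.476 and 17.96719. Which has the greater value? 17.96719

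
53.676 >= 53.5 True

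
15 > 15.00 False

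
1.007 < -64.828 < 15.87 False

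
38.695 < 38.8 True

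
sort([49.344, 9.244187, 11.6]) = [9.244187, 11.6, 49.344]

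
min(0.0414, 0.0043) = 0.0043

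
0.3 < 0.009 False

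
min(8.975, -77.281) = -77.281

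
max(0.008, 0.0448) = 0.0448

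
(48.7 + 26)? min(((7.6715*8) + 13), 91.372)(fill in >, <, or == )>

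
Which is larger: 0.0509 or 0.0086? 0.0509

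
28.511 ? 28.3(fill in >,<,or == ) >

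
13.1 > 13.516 False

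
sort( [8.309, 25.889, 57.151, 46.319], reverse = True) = [57.151, 46.319, 25.889, 8.309]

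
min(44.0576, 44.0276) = 44.0276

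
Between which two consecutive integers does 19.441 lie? 19 and 20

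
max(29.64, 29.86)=29.86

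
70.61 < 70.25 False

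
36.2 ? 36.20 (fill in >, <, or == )==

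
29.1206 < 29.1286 True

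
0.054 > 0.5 False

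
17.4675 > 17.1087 True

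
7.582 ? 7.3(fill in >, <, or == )>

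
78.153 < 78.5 True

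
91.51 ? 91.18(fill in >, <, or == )>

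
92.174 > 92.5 False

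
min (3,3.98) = 3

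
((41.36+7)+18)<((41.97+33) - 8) True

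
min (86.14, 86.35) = 86.14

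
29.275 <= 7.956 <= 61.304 False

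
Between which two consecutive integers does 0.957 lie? 0 and 1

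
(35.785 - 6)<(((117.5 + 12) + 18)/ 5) False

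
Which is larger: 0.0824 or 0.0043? 0.0824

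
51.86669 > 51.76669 True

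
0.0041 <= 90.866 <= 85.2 False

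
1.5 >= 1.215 True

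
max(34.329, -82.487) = 34.329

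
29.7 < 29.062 False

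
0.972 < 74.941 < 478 True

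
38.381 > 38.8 False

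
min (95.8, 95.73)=95.73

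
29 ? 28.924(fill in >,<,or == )>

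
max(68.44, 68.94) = 68.94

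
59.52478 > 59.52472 True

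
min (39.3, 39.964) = 39.3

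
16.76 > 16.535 True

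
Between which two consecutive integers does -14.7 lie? -15 and -14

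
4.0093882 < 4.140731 True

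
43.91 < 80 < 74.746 False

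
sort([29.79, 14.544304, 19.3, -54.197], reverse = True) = [29.79, 19.3, 14.544304, -54.197]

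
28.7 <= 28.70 True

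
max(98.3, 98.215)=98.3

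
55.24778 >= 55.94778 False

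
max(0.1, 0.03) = 0.1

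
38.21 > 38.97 False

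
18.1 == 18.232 False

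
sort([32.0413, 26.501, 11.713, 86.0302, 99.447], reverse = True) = [99.447, 86.0302, 32.0413, 26.501, 11.713]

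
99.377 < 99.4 True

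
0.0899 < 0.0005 False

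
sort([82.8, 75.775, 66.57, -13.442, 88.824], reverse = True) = [88.824, 82.8, 75.775, 66.57, -13.442]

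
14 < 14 False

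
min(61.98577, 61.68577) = 61.68577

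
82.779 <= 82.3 False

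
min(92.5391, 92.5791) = 92.5391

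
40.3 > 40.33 False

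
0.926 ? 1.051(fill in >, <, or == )<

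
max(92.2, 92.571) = 92.571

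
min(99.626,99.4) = 99.4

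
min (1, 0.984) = 0.984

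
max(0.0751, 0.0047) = 0.0751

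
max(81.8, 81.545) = 81.8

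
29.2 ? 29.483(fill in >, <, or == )<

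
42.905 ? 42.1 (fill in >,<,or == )>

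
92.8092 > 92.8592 False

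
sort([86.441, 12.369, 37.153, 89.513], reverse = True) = [89.513, 86.441, 37.153, 12.369]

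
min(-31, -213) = -213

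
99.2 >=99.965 False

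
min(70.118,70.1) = 70.1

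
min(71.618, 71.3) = 71.3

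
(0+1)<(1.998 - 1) False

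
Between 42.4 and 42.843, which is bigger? 42.843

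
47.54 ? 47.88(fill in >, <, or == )<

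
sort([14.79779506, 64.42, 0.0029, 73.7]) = [0.0029, 14.79779506, 64.42, 73.7]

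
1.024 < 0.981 False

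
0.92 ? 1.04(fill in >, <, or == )<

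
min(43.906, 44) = 43.906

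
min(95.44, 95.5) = 95.44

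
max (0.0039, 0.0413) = 0.0413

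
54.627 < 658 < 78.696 False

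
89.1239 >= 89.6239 False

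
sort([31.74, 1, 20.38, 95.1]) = [1, 20.38, 31.74, 95.1]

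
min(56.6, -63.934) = -63.934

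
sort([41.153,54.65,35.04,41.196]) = [35.04,41.153,41.196,54.65]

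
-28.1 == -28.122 False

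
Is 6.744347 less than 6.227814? No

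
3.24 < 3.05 False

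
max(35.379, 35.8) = 35.8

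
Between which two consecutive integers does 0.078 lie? 0 and 1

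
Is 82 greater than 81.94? Yes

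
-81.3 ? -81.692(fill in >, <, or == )>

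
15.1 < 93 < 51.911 False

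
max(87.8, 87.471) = 87.8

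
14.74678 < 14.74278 False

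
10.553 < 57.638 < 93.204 True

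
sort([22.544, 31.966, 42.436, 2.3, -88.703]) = [-88.703, 2.3, 22.544, 31.966, 42.436]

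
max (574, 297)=574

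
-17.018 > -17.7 True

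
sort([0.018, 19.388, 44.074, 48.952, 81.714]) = [0.018, 19.388, 44.074, 48.952, 81.714]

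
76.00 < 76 False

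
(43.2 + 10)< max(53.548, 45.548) True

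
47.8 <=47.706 False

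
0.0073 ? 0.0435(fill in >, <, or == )<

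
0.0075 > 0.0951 False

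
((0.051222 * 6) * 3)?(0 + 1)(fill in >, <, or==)<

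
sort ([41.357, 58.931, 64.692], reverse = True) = [64.692, 58.931, 41.357]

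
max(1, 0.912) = 1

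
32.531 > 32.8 False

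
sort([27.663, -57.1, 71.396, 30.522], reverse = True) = [71.396, 30.522, 27.663, -57.1]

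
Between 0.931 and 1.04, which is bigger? 1.04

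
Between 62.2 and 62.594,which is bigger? 62.594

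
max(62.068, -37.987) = 62.068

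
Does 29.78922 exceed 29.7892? Yes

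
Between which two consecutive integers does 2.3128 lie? 2 and 3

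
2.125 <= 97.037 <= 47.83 False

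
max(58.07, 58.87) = 58.87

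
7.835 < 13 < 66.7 True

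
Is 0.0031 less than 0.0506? Yes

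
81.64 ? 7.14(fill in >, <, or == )>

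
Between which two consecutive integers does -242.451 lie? -243 and -242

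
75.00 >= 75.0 True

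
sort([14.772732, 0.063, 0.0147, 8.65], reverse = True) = [14.772732, 8.65, 0.063, 0.0147]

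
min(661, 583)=583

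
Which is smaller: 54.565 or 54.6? 54.565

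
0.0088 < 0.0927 True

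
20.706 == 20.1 False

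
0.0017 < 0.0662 True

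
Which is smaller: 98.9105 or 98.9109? 98.9105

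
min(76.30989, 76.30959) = 76.30959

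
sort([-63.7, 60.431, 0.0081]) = [-63.7, 0.0081, 60.431]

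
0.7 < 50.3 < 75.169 True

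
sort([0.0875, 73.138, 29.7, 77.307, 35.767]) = [0.0875, 29.7, 35.767, 73.138, 77.307]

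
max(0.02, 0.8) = 0.8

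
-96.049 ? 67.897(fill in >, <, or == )<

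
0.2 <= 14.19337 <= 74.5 True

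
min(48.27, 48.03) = 48.03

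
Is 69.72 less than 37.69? No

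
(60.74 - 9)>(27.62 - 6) True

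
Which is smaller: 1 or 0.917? 0.917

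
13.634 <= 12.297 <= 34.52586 False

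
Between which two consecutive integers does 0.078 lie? 0 and 1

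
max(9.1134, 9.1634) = 9.1634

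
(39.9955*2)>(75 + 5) False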